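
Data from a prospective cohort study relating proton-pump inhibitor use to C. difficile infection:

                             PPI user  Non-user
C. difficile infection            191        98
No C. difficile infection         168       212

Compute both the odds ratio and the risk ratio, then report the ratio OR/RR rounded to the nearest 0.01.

1.46

Reading the table with exposure as columns: a = 191 (PPI user, case), b = 168 (PPI user, non-case), c = 98 (Non-user, case), d = 212.
OR = (191·212)/(168·98) = 40492/16464 = 2.45943
Risk in exposed = 191/359 = 0.53203; risk in unexposed = 98/310 = 0.31613; RR = 1.68296
OR/RR = 2.45943 / 1.68296 = 1.46137
The outcome is not rare, so the OR lies further from 1 than the RR.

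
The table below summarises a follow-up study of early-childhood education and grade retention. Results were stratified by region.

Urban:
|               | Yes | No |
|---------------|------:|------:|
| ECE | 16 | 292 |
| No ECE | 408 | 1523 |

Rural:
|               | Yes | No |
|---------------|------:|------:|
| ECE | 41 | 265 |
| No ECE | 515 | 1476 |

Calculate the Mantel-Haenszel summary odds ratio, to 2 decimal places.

0.33

OR_MH = Σ(aᵢdᵢ/nᵢ) / Σ(bᵢcᵢ/nᵢ), where nᵢ is the stratum total.
Stratum 1 (Urban): n = 2239; a·d/n = 16·1523/2239 = 10.8834; b·c/n = 292·408/2239 = 53.2095
Stratum 2 (Rural): n = 2297; a·d/n = 41·1476/2297 = 26.3457; b·c/n = 265·515/2297 = 59.4145
OR_MH = (10.8834 + 26.3457) / (53.2095 + 59.4145) = 37.2291 / 112.6239 = 0.33056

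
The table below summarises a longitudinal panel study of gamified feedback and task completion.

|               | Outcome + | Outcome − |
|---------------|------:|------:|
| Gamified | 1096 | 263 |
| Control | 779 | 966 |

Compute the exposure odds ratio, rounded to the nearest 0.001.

Cells: a = 1096, b = 263, c = 779, d = 966.
OR = (a·d)/(b·c) = (1096 × 966) / (263 × 779) = 1058736 / 204877 = 5.16767
The odds of task completion are about 5.17 times as high in the gamified group.

5.168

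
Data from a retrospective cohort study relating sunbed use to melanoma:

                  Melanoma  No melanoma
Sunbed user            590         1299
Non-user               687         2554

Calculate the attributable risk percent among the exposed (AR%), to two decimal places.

32.13

Cells: a = 590, b = 1299, c = 687, d = 2554.
Risk in exposed = 590/1889 = 0.31233; risk in unexposed = 687/3241 = 0.21197.
RR = 0.31233/0.21197 = 1.47347
AR% = (RR − 1)/RR × 100 = (1.47347 − 1)/1.47347 × 100 = 32.1332%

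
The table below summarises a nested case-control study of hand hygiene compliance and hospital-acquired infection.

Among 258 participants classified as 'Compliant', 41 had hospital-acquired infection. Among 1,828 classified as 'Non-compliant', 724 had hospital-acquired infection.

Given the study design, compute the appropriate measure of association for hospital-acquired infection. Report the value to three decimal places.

0.288

From the description: a = 41, b = 217, c = 724, d = 1104.
This is a nested case-control study: participants were sampled on outcome status, so risks in the source population cannot be estimated directly — relative risk is not valid here. The odds ratio is the appropriate measure.
OR = (a·d)/(b·c) = (41 × 1104) / (217 × 724) = 45264 / 157108 = 0.28811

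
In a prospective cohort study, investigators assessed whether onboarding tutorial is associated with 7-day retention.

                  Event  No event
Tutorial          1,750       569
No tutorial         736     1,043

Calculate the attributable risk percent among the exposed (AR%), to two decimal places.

Cells: a = 1750, b = 569, c = 736, d = 1043.
Risk in exposed = 1750/2319 = 0.75464; risk in unexposed = 736/1779 = 0.41372.
RR = 0.75464/0.41372 = 1.82404
AR% = (RR − 1)/RR × 100 = (1.82404 − 1)/1.82404 × 100 = 45.1768%

45.18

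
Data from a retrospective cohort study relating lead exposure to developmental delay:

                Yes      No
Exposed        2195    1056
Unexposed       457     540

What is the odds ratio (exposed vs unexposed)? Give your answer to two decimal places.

Cells: a = 2195, b = 1056, c = 457, d = 540.
OR = (a·d)/(b·c) = (2195 × 540) / (1056 × 457) = 1185300 / 482592 = 2.45611
The odds of developmental delay are about 2.46 times as high in the exposed group.

2.46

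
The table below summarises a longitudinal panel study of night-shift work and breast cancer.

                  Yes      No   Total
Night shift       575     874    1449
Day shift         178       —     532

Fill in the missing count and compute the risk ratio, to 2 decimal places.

The missing cell is in the unexposed row: 532 − 178 = 354.
So a = 575, b = 874, c = 178, d = 354.
RR = [a/(a+b)] / [c/(c+d)] = (575/1449) / (178/532) = 0.39683/0.33459 = 1.18602

1.19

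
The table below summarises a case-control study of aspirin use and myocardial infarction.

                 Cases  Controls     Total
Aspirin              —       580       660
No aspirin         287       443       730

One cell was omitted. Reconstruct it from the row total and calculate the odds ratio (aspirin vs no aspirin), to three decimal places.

0.213

The missing cell is in the exposed row: 660 − 580 = 80.
So a = 80, b = 580, c = 287, d = 443.
OR = (a·d)/(b·c) = (80 × 443) / (580 × 287) = 35440 / 166460 = 0.21290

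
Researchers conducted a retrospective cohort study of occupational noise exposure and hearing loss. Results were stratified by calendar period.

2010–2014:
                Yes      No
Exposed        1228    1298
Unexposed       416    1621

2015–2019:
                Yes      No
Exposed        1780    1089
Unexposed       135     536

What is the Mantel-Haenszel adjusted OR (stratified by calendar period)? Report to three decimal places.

4.415

OR_MH = Σ(aᵢdᵢ/nᵢ) / Σ(bᵢcᵢ/nᵢ), where nᵢ is the stratum total.
Stratum 1 (2010–2014): n = 4563; a·d/n = 1228·1621/4563 = 436.2455; b·c/n = 1298·416/4563 = 118.3362
Stratum 2 (2015–2019): n = 3540; a·d/n = 1780·536/3540 = 269.5141; b·c/n = 1089·135/3540 = 41.5297
OR_MH = (436.2455 + 269.5141) / (118.3362 + 41.5297) = 705.7596 / 159.8658 = 4.41470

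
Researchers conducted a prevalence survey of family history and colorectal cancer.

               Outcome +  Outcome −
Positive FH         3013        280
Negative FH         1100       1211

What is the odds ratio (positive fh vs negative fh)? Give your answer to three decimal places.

Cells: a = 3013, b = 280, c = 1100, d = 1211.
OR = (a·d)/(b·c) = (3013 × 1211) / (280 × 1100) = 3648743 / 308000 = 11.84657
The odds of colorectal cancer are about 11.85 times as high in the positive fh group.

11.847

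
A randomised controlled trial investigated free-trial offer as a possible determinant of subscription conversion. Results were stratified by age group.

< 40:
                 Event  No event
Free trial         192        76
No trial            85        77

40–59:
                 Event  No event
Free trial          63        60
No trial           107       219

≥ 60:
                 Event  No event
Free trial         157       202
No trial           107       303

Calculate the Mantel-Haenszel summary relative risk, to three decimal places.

RR_MH = Σ(aᵢ·n₀ᵢ/nᵢ) / Σ(cᵢ·n₁ᵢ/nᵢ), with n₁ᵢ = aᵢ+bᵢ (exposed), n₀ᵢ = cᵢ+dᵢ (unexposed), nᵢ = n₁ᵢ+n₀ᵢ.
Stratum 1 (< 40): n₁ = 268, n₀ = 162, n = 430; a·n₀/n = 192·162/430 = 72.3349; c·n₁/n = 85·268/430 = 52.9767
Stratum 2 (40–59): n₁ = 123, n₀ = 326, n = 449; a·n₀/n = 63·326/449 = 45.7416; c·n₁/n = 107·123/449 = 29.3118
Stratum 3 (≥ 60): n₁ = 359, n₀ = 410, n = 769; a·n₀/n = 157·410/769 = 83.7061; c·n₁/n = 107·359/769 = 49.9519
RR_MH = (72.3349 + 45.7416 + 83.7061) / (52.9767 + 29.3118 + 49.9519) = 201.7826 / 132.2404 = 1.52588

1.526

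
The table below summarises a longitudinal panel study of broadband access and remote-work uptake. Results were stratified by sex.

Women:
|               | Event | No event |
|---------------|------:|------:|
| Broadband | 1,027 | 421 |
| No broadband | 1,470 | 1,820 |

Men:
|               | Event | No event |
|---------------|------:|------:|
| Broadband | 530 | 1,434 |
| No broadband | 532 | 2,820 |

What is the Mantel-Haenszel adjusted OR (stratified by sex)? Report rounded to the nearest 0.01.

OR_MH = Σ(aᵢdᵢ/nᵢ) / Σ(bᵢcᵢ/nᵢ), where nᵢ is the stratum total.
Stratum 1 (Women): n = 4738; a·d/n = 1027·1820/4738 = 394.4998; b·c/n = 421·1470/4738 = 130.6184
Stratum 2 (Men): n = 5316; a·d/n = 530·2820/5316 = 281.1512; b·c/n = 1434·532/5316 = 143.5079
OR_MH = (394.4998 + 281.1512) / (130.6184 + 143.5079) = 675.6510 / 274.1263 = 2.46474

2.46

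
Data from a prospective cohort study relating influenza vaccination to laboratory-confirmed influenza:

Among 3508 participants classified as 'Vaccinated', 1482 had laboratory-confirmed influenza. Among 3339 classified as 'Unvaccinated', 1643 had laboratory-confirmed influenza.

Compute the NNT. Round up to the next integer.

Risk in treated group = 1482/3508 = 0.42246; risk in control = 1643/3339 = 0.49206.
Absolute risk reduction = 0.49206 − 0.42246 = 0.06960
NNT = 1 / ARR = 1 / 0.06960 = 14.368 → round up → 15

15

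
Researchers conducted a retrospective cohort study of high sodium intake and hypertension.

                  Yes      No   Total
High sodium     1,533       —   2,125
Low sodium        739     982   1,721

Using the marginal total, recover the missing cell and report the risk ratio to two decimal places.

The missing cell is in the exposed row: 2125 − 1533 = 592.
So a = 1533, b = 592, c = 739, d = 982.
RR = [a/(a+b)] / [c/(c+d)] = (1533/2125) / (739/1721) = 0.72141/0.42940 = 1.68004

1.68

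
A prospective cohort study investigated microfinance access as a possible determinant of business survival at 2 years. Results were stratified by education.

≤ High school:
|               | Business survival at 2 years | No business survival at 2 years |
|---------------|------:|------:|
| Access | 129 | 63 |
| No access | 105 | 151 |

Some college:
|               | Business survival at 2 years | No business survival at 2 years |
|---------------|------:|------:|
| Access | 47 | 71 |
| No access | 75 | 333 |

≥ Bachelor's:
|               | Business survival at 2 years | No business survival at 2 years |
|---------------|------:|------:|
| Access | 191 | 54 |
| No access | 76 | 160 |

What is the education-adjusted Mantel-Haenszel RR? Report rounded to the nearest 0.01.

2.03

RR_MH = Σ(aᵢ·n₀ᵢ/nᵢ) / Σ(cᵢ·n₁ᵢ/nᵢ), with n₁ᵢ = aᵢ+bᵢ (exposed), n₀ᵢ = cᵢ+dᵢ (unexposed), nᵢ = n₁ᵢ+n₀ᵢ.
Stratum 1 (≤ High school): n₁ = 192, n₀ = 256, n = 448; a·n₀/n = 129·256/448 = 73.7143; c·n₁/n = 105·192/448 = 45.0000
Stratum 2 (Some college): n₁ = 118, n₀ = 408, n = 526; a·n₀/n = 47·408/526 = 36.4563; c·n₁/n = 75·118/526 = 16.8251
Stratum 3 (≥ Bachelor's): n₁ = 245, n₀ = 236, n = 481; a·n₀/n = 191·236/481 = 93.7131; c·n₁/n = 76·245/481 = 38.7110
RR_MH = (73.7143 + 36.4563 + 93.7131) / (45.0000 + 16.8251 + 38.7110) = 203.8837 / 100.5361 = 2.02796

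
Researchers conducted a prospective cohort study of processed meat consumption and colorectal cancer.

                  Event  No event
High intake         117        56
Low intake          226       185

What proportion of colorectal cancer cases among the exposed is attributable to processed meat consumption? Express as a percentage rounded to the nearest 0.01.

Cells: a = 117, b = 56, c = 226, d = 185.
Risk in exposed = 117/173 = 0.67630; risk in unexposed = 226/411 = 0.54988.
RR = 0.67630/0.54988 = 1.22991
AR% = (RR − 1)/RR × 100 = (1.22991 − 1)/1.22991 × 100 = 18.6932%

18.69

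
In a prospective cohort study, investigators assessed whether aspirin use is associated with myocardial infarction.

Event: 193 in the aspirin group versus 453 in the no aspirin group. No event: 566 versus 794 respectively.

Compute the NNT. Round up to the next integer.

Risk in treated group = 193/759 = 0.25428; risk in control = 453/1247 = 0.36327.
Absolute risk reduction = 0.36327 − 0.25428 = 0.10899
NNT = 1 / ARR = 1 / 0.10899 = 9.175 → round up → 10

10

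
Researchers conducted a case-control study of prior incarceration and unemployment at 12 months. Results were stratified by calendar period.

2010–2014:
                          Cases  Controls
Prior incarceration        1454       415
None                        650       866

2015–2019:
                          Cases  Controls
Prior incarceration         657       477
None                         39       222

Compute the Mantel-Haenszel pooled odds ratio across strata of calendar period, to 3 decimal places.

5.123

OR_MH = Σ(aᵢdᵢ/nᵢ) / Σ(bᵢcᵢ/nᵢ), where nᵢ is the stratum total.
Stratum 1 (2010–2014): n = 3385; a·d/n = 1454·866/3385 = 371.9835; b·c/n = 415·650/3385 = 79.6898
Stratum 2 (2015–2019): n = 1395; a·d/n = 657·222/1395 = 104.5548; b·c/n = 477·39/1395 = 13.3355
OR_MH = (371.9835 + 104.5548) / (79.6898 + 13.3355) = 476.5383 / 93.0253 = 5.12267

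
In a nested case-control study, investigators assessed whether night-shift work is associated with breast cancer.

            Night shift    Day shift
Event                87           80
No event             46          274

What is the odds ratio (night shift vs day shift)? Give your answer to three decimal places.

6.478

Reading the table with exposure as columns: a = 87 (Night shift, case), b = 46 (Night shift, non-case), c = 80 (Day shift, case), d = 274.
OR = (a·d)/(b·c) = (87 × 274) / (46 × 80) = 23838 / 3680 = 6.47772
The odds of breast cancer are about 6.48 times as high in the night shift group.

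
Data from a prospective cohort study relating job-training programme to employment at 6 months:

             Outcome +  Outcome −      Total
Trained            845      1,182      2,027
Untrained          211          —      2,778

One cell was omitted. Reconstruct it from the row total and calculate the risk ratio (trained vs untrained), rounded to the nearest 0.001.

The missing cell is in the unexposed row: 2778 − 211 = 2567.
So a = 845, b = 1182, c = 211, d = 2567.
RR = [a/(a+b)] / [c/(c+d)] = (845/2027) / (211/2778) = 0.41687/0.07595 = 5.48849

5.488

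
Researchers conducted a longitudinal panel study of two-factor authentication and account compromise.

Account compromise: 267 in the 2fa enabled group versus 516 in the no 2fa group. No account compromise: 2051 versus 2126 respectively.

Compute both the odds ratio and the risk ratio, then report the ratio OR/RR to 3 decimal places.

0.909

From the description: a = 267, b = 2051, c = 516, d = 2126.
OR = (267·2126)/(2051·516) = 567642/1058316 = 0.53636
Risk in exposed = 267/2318 = 0.11519; risk in unexposed = 516/2642 = 0.19531; RR = 0.58977
OR/RR = 0.53636 / 0.58977 = 0.90945
The outcome is not rare, so the OR lies further from 1 than the RR.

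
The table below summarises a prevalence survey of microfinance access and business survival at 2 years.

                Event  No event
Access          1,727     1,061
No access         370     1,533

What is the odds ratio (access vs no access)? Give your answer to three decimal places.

Cells: a = 1727, b = 1061, c = 370, d = 1533.
OR = (a·d)/(b·c) = (1727 × 1533) / (1061 × 370) = 2647491 / 392570 = 6.74400
The odds of business survival at 2 years are about 6.74 times as high in the access group.

6.744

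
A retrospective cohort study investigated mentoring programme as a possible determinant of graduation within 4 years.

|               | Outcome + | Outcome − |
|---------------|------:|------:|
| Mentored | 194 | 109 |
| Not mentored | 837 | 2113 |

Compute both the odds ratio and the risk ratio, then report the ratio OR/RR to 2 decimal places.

1.99

Cells: a = 194, b = 109, c = 837, d = 2113.
OR = (194·2113)/(109·837) = 409922/91233 = 4.49313
Risk in exposed = 194/303 = 0.64026; risk in unexposed = 837/2950 = 0.28373; RR = 2.25661
OR/RR = 4.49313 / 2.25661 = 1.99110
The outcome is not rare, so the OR lies further from 1 than the RR.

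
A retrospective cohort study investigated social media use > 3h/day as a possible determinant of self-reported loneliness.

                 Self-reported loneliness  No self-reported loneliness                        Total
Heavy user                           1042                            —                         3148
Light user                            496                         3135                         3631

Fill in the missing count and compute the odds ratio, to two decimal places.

The missing cell is in the exposed row: 3148 − 1042 = 2106.
So a = 1042, b = 2106, c = 496, d = 3135.
OR = (a·d)/(b·c) = (1042 × 3135) / (2106 × 496) = 3266670 / 1044576 = 3.12727

3.13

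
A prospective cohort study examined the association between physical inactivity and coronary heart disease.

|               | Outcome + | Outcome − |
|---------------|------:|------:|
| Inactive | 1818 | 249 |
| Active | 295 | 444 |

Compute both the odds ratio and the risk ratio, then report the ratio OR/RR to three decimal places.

Cells: a = 1818, b = 249, c = 295, d = 444.
OR = (1818·444)/(249·295) = 807192/73455 = 10.98893
Risk in exposed = 1818/2067 = 0.87954; risk in unexposed = 295/739 = 0.39919; RR = 2.20331
OR/RR = 10.98893 / 2.20331 = 4.98746
The outcome is not rare, so the OR lies further from 1 than the RR.

4.987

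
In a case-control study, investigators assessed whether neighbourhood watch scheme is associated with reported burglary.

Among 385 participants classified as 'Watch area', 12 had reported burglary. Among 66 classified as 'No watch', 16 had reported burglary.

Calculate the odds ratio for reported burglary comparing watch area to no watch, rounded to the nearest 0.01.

From the description: a = 12, b = 373, c = 16, d = 50.
OR = (a·d)/(b·c) = (12 × 50) / (373 × 16) = 600 / 5968 = 0.10054
Exposure is associated with lower odds of reported burglary (OR = 0.10 < 1).

0.10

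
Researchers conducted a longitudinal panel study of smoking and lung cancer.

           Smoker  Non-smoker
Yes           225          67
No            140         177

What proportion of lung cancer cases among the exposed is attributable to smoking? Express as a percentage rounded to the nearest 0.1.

55.5

Reading the table with exposure as columns: a = 225 (Smoker, case), b = 140 (Smoker, non-case), c = 67 (Non-smoker, case), d = 177.
Risk in exposed = 225/365 = 0.61644; risk in unexposed = 67/244 = 0.27459.
RR = 0.61644/0.27459 = 2.24494
AR% = (RR − 1)/RR × 100 = (2.24494 − 1)/2.24494 × 100 = 55.4554%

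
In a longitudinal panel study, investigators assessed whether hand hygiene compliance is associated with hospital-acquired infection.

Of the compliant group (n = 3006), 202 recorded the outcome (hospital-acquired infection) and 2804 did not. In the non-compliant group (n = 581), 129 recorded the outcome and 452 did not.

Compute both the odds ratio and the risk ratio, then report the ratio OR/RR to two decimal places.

0.83

From the description: a = 202, b = 2804, c = 129, d = 452.
OR = (202·452)/(2804·129) = 91304/361716 = 0.25242
Risk in exposed = 202/3006 = 0.06720; risk in unexposed = 129/581 = 0.22203; RR = 0.30266
OR/RR = 0.25242 / 0.30266 = 0.83401
The outcome is not rare, so the OR lies further from 1 than the RR.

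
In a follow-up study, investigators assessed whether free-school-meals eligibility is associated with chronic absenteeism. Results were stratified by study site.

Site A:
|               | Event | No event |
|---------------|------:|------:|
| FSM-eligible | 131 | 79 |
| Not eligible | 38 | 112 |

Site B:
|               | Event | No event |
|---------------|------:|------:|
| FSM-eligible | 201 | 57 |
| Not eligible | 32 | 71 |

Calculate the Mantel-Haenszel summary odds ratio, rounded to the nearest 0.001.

OR_MH = Σ(aᵢdᵢ/nᵢ) / Σ(bᵢcᵢ/nᵢ), where nᵢ is the stratum total.
Stratum 1 (Site A): n = 360; a·d/n = 131·112/360 = 40.7556; b·c/n = 79·38/360 = 8.3389
Stratum 2 (Site B): n = 361; a·d/n = 201·71/361 = 39.5319; b·c/n = 57·32/361 = 5.0526
OR_MH = (40.7556 + 39.5319) / (8.3389 + 5.0526) = 80.2874 / 13.3915 = 5.99539

5.995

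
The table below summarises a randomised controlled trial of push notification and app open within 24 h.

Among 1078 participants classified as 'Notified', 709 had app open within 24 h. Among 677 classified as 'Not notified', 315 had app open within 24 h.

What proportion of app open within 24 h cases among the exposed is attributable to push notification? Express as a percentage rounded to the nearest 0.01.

From the description: a = 709, b = 369, c = 315, d = 362.
Risk in exposed = 709/1078 = 0.65770; risk in unexposed = 315/677 = 0.46529.
RR = 0.65770/0.46529 = 1.41353
AR% = (RR − 1)/RR × 100 = (1.41353 − 1)/1.41353 × 100 = 29.2552%

29.26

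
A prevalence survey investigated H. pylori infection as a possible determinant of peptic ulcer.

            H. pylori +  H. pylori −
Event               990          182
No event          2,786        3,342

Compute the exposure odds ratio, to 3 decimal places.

6.525

Reading the table with exposure as columns: a = 990 (H. pylori +, case), b = 2786 (H. pylori +, non-case), c = 182 (H. pylori −, case), d = 3342.
OR = (a·d)/(b·c) = (990 × 3342) / (2786 × 182) = 3308580 / 507052 = 6.52513
The odds of peptic ulcer are about 6.53 times as high in the h. pylori + group.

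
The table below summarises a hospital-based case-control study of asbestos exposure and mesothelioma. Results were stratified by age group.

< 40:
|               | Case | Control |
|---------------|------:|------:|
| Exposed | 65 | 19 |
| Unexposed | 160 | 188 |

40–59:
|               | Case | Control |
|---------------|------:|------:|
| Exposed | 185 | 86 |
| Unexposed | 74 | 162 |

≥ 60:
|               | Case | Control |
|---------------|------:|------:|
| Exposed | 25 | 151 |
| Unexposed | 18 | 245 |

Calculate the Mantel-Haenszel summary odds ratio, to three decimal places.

3.931

OR_MH = Σ(aᵢdᵢ/nᵢ) / Σ(bᵢcᵢ/nᵢ), where nᵢ is the stratum total.
Stratum 1 (< 40): n = 432; a·d/n = 65·188/432 = 28.2870; b·c/n = 19·160/432 = 7.0370
Stratum 2 (40–59): n = 507; a·d/n = 185·162/507 = 59.1124; b·c/n = 86·74/507 = 12.5523
Stratum 3 (≥ 60): n = 439; a·d/n = 25·245/439 = 13.9522; b·c/n = 151·18/439 = 6.1913
OR_MH = (28.2870 + 59.1124 + 13.9522) / (7.0370 + 12.5523 + 6.1913) = 101.3516 / 25.7806 = 3.93131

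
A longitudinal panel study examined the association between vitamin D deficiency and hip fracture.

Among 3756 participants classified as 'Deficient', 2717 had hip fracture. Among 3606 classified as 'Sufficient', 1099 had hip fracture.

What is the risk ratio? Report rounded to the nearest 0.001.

From the description: a = 2717, b = 1039, c = 1099, d = 2507.
Risk in exposed = 2717/3756 = 0.72338; risk in unexposed = 1099/3606 = 0.30477.
RR = 0.72338 / 0.30477 = 2.37352
The risk among the exposed is 2.37 times that among the unexposed.

2.374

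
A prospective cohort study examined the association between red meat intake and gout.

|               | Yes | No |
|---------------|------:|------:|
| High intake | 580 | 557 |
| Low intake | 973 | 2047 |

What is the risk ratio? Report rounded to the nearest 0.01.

1.58

Cells: a = 580, b = 557, c = 973, d = 2047.
Risk in exposed = 580/1137 = 0.51011; risk in unexposed = 973/3020 = 0.32219.
RR = 0.51011 / 0.32219 = 1.58329
The risk among the exposed is 1.58 times that among the unexposed.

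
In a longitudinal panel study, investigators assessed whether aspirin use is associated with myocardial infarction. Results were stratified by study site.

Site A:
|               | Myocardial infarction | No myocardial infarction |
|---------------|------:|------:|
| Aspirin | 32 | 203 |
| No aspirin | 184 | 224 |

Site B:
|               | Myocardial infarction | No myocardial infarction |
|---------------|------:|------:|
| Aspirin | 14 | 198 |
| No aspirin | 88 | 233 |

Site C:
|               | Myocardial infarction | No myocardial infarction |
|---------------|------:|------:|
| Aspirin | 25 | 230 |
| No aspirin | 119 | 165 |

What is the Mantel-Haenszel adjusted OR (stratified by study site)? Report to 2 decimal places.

OR_MH = Σ(aᵢdᵢ/nᵢ) / Σ(bᵢcᵢ/nᵢ), where nᵢ is the stratum total.
Stratum 1 (Site A): n = 643; a·d/n = 32·224/643 = 11.1477; b·c/n = 203·184/643 = 58.0902
Stratum 2 (Site B): n = 533; a·d/n = 14·233/533 = 6.1201; b·c/n = 198·88/533 = 32.6904
Stratum 3 (Site C): n = 539; a·d/n = 25·165/539 = 7.6531; b·c/n = 230·119/539 = 50.7792
OR_MH = (11.1477 + 6.1201 + 7.6531) / (58.0902 + 32.6904 + 50.7792) = 24.9209 / 141.5599 = 0.17604

0.18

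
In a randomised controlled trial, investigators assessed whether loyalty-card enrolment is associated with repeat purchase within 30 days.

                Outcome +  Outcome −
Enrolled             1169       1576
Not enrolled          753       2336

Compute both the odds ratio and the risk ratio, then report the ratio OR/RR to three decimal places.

1.317

Cells: a = 1169, b = 1576, c = 753, d = 2336.
OR = (1169·2336)/(1576·753) = 2730784/1186728 = 2.30110
Risk in exposed = 1169/2745 = 0.42587; risk in unexposed = 753/3089 = 0.24377; RR = 1.74701
OR/RR = 2.30110 / 1.74701 = 1.31717
The outcome is not rare, so the OR lies further from 1 than the RR.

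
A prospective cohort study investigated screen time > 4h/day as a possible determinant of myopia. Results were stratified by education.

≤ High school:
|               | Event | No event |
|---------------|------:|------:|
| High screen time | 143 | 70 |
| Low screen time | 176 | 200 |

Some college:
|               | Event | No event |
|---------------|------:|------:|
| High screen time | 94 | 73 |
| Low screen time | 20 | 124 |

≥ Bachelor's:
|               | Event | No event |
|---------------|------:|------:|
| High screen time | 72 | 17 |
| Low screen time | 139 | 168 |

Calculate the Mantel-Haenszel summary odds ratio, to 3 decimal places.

OR_MH = Σ(aᵢdᵢ/nᵢ) / Σ(bᵢcᵢ/nᵢ), where nᵢ is the stratum total.
Stratum 1 (≤ High school): n = 589; a·d/n = 143·200/589 = 48.5569; b·c/n = 70·176/589 = 20.9168
Stratum 2 (Some college): n = 311; a·d/n = 94·124/311 = 37.4791; b·c/n = 73·20/311 = 4.6945
Stratum 3 (≥ Bachelor's): n = 396; a·d/n = 72·168/396 = 30.5455; b·c/n = 17·139/396 = 5.9672
OR_MH = (48.5569 + 37.4791 + 30.5455) / (20.9168 + 4.6945 + 5.9672) = 116.5814 / 31.5785 = 3.69180

3.692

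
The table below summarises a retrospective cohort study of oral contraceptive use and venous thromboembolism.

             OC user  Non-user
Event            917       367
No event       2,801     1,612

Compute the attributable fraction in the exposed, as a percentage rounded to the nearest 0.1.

24.8

Reading the table with exposure as columns: a = 917 (OC user, case), b = 2801 (OC user, non-case), c = 367 (Non-user, case), d = 1612.
Risk in exposed = 917/3718 = 0.24664; risk in unexposed = 367/1979 = 0.18545.
RR = 0.24664/0.18545 = 1.32996
AR% = (RR − 1)/RR × 100 = (1.32996 − 1)/1.32996 × 100 = 24.8100%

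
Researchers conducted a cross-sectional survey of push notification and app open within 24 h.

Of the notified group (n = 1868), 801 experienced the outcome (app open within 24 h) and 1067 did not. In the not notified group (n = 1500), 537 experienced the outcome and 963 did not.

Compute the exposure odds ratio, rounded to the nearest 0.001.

1.346

From the description: a = 801, b = 1067, c = 537, d = 963.
OR = (a·d)/(b·c) = (801 × 963) / (1067 × 537) = 771363 / 572979 = 1.34623
The odds of app open within 24 h are about 1.35 times as high in the notified group.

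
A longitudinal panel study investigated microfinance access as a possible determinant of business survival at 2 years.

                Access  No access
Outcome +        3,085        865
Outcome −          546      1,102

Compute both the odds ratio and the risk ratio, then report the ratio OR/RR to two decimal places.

Reading the table with exposure as columns: a = 3085 (Access, case), b = 546 (Access, non-case), c = 865 (No access, case), d = 1102.
OR = (3085·1102)/(546·865) = 3399670/472290 = 7.19827
Risk in exposed = 3085/3631 = 0.84963; risk in unexposed = 865/1967 = 0.43976; RR = 1.93204
OR/RR = 7.19827 / 1.93204 = 3.72573
The outcome is not rare, so the OR lies further from 1 than the RR.

3.73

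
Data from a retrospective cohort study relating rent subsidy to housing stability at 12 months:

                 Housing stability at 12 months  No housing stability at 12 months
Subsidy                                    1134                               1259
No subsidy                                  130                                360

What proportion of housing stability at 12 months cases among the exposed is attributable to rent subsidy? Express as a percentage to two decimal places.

Cells: a = 1134, b = 1259, c = 130, d = 360.
Risk in exposed = 1134/2393 = 0.47388; risk in unexposed = 130/490 = 0.26531.
RR = 0.47388/0.26531 = 1.78617
AR% = (RR − 1)/RR × 100 = (1.78617 − 1)/1.78617 × 100 = 44.0143%

44.01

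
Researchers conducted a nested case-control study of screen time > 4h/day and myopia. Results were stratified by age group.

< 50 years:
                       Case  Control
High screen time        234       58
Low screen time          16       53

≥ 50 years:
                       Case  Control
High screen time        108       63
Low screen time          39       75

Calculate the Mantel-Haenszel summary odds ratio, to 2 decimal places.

OR_MH = Σ(aᵢdᵢ/nᵢ) / Σ(bᵢcᵢ/nᵢ), where nᵢ is the stratum total.
Stratum 1 (< 50 years): n = 361; a·d/n = 234·53/361 = 34.3546; b·c/n = 58·16/361 = 2.5706
Stratum 2 (≥ 50 years): n = 285; a·d/n = 108·75/285 = 28.4211; b·c/n = 63·39/285 = 8.6211
OR_MH = (34.3546 + 28.4211) / (2.5706 + 8.6211) = 62.7756 / 11.1917 = 5.60913

5.61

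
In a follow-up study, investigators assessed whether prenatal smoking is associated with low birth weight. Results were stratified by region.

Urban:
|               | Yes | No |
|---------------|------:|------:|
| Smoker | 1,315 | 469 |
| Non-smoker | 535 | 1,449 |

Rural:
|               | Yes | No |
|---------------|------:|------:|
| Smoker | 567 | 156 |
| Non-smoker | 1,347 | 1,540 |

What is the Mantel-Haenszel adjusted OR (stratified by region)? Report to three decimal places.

5.990

OR_MH = Σ(aᵢdᵢ/nᵢ) / Σ(bᵢcᵢ/nᵢ), where nᵢ is the stratum total.
Stratum 1 (Urban): n = 3768; a·d/n = 1315·1449/3768 = 505.6887; b·c/n = 469·535/3768 = 66.5910
Stratum 2 (Rural): n = 3610; a·d/n = 567·1540/3610 = 241.8781; b·c/n = 156·1347/3610 = 58.2083
OR_MH = (505.6887 + 241.8781) / (66.5910 + 58.2083) = 747.5668 / 124.7993 = 5.99015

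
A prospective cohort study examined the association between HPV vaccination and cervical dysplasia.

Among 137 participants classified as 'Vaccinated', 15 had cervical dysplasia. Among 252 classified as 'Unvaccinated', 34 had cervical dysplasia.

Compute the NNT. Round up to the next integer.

40

Risk in treated group = 15/137 = 0.10949; risk in control = 34/252 = 0.13492.
Absolute risk reduction = 0.13492 − 0.10949 = 0.02543
NNT = 1 / ARR = 1 / 0.02543 = 39.321 → round up → 40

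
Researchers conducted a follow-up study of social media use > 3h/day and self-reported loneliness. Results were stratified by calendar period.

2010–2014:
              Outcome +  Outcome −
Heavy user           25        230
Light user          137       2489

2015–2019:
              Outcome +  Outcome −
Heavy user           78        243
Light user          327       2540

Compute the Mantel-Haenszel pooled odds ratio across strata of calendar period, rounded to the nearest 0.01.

OR_MH = Σ(aᵢdᵢ/nᵢ) / Σ(bᵢcᵢ/nᵢ), where nᵢ is the stratum total.
Stratum 1 (2010–2014): n = 2881; a·d/n = 25·2489/2881 = 21.5984; b·c/n = 230·137/2881 = 10.9372
Stratum 2 (2015–2019): n = 3188; a·d/n = 78·2540/3188 = 62.1455; b·c/n = 243·327/3188 = 24.9250
OR_MH = (21.5984 + 62.1455) / (10.9372 + 24.9250) = 83.7439 / 35.8622 = 2.33516

2.34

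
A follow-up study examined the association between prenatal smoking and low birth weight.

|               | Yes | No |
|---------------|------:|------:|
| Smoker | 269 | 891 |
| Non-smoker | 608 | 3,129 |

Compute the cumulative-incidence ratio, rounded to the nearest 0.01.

1.43

Cells: a = 269, b = 891, c = 608, d = 3129.
Risk in exposed = 269/1160 = 0.23190; risk in unexposed = 608/3737 = 0.16270.
RR = 0.23190 / 0.16270 = 1.42532
The risk among the exposed is 1.43 times that among the unexposed.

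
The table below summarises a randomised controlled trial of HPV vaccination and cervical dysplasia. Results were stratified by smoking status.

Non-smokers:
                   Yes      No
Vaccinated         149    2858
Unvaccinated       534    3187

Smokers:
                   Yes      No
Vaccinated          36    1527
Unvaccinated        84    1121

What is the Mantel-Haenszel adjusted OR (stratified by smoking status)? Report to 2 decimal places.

0.31

OR_MH = Σ(aᵢdᵢ/nᵢ) / Σ(bᵢcᵢ/nᵢ), where nᵢ is the stratum total.
Stratum 1 (Non-smokers): n = 6728; a·d/n = 149·3187/6728 = 70.5801; b·c/n = 2858·534/6728 = 226.8389
Stratum 2 (Smokers): n = 2768; a·d/n = 36·1121/2768 = 14.5795; b·c/n = 1527·84/2768 = 46.3396
OR_MH = (70.5801 + 14.5795) / (226.8389 + 46.3396) = 85.1596 / 273.1785 = 0.31174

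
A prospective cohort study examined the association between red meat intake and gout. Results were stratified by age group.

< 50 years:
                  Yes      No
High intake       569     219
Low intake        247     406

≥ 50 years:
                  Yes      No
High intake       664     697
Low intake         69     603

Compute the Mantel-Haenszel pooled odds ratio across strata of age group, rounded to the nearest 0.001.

OR_MH = Σ(aᵢdᵢ/nᵢ) / Σ(bᵢcᵢ/nᵢ), where nᵢ is the stratum total.
Stratum 1 (< 50 years): n = 1441; a·d/n = 569·406/1441 = 160.3151; b·c/n = 219·247/1441 = 37.5385
Stratum 2 (≥ 50 years): n = 2033; a·d/n = 664·603/2033 = 196.9464; b·c/n = 697·69/2033 = 23.6562
OR_MH = (160.3151 + 196.9464) / (37.5385 + 23.6562) = 357.2614 / 61.1947 = 5.83811

5.838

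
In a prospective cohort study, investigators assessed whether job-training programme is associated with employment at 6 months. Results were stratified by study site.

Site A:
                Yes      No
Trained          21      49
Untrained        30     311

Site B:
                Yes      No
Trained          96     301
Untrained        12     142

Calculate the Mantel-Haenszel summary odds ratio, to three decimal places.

4.010

OR_MH = Σ(aᵢdᵢ/nᵢ) / Σ(bᵢcᵢ/nᵢ), where nᵢ is the stratum total.
Stratum 1 (Site A): n = 411; a·d/n = 21·311/411 = 15.8905; b·c/n = 49·30/411 = 3.5766
Stratum 2 (Site B): n = 551; a·d/n = 96·142/551 = 24.7405; b·c/n = 301·12/551 = 6.5554
OR_MH = (15.8905 + 24.7405) / (3.5766 + 6.5554) = 40.6310 / 10.1320 = 4.01017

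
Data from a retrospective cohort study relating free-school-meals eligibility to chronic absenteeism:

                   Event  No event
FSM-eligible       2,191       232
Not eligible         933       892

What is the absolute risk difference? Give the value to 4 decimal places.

0.3930

Cells: a = 2191, b = 232, c = 933, d = 892.
Risk in exposed = 2191/2423 = 0.904251; risk in unexposed = 933/1825 = 0.511233.
Risk difference = 0.904251 − 0.511233 = 0.393018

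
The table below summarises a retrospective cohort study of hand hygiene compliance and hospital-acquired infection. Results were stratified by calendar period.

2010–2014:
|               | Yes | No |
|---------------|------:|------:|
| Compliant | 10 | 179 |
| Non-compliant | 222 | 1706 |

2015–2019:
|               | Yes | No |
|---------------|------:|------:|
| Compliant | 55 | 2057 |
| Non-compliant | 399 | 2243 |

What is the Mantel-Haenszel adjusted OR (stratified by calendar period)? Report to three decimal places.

OR_MH = Σ(aᵢdᵢ/nᵢ) / Σ(bᵢcᵢ/nᵢ), where nᵢ is the stratum total.
Stratum 1 (2010–2014): n = 2117; a·d/n = 10·1706/2117 = 8.0586; b·c/n = 179·222/2117 = 18.7709
Stratum 2 (2015–2019): n = 4754; a·d/n = 55·2243/4754 = 25.9497; b·c/n = 2057·399/4754 = 172.6426
OR_MH = (8.0586 + 25.9497) / (18.7709 + 172.6426) = 34.0083 / 191.4135 = 0.17767

0.178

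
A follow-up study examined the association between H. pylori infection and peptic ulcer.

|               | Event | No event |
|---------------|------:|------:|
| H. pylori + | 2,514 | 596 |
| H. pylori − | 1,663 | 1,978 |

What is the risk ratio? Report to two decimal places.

1.77

Cells: a = 2514, b = 596, c = 1663, d = 1978.
Risk in exposed = 2514/3110 = 0.80836; risk in unexposed = 1663/3641 = 0.45674.
RR = 0.80836 / 0.45674 = 1.76984
The risk among the exposed is 1.77 times that among the unexposed.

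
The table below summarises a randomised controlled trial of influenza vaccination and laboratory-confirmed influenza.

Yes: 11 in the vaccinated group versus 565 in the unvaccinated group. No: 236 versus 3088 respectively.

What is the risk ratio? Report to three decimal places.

0.288

From the description: a = 11, b = 236, c = 565, d = 3088.
Risk in exposed = 11/247 = 0.04453; risk in unexposed = 565/3653 = 0.15467.
RR = 0.04453 / 0.15467 = 0.28794
The risk is 71% lower among the exposed than among the unexposed.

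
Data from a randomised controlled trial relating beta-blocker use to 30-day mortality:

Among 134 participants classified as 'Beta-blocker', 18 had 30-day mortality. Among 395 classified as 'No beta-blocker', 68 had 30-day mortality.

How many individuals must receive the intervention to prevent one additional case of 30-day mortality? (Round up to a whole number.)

Risk in treated group = 18/134 = 0.13433; risk in control = 68/395 = 0.17215.
Absolute risk reduction = 0.17215 − 0.13433 = 0.03782
NNT = 1 / ARR = 1 / 0.03782 = 26.439 → round up → 27

27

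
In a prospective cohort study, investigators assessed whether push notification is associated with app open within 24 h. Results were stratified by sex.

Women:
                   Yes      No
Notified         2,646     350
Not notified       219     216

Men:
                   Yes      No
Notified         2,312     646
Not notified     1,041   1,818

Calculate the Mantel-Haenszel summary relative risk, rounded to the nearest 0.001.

RR_MH = Σ(aᵢ·n₀ᵢ/nᵢ) / Σ(cᵢ·n₁ᵢ/nᵢ), with n₁ᵢ = aᵢ+bᵢ (exposed), n₀ᵢ = cᵢ+dᵢ (unexposed), nᵢ = n₁ᵢ+n₀ᵢ.
Stratum 1 (Women): n₁ = 2996, n₀ = 435, n = 3431; a·n₀/n = 2646·435/3431 = 335.4736; c·n₁/n = 219·2996/3431 = 191.2340
Stratum 2 (Men): n₁ = 2958, n₀ = 2859, n = 5817; a·n₀/n = 2312·2859/5817 = 1136.3259; c·n₁/n = 1041·2958/5817 = 529.3584
RR_MH = (335.4736 + 1136.3259) / (191.2340 + 529.3584) = 1471.7996 / 720.5925 = 2.04249

2.042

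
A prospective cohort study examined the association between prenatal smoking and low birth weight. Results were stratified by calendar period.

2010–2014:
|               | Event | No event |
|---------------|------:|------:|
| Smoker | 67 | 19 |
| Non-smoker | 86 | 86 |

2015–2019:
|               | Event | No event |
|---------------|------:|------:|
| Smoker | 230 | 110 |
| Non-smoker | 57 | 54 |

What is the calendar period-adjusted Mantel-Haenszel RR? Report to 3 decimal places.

RR_MH = Σ(aᵢ·n₀ᵢ/nᵢ) / Σ(cᵢ·n₁ᵢ/nᵢ), with n₁ᵢ = aᵢ+bᵢ (exposed), n₀ᵢ = cᵢ+dᵢ (unexposed), nᵢ = n₁ᵢ+n₀ᵢ.
Stratum 1 (2010–2014): n₁ = 86, n₀ = 172, n = 258; a·n₀/n = 67·172/258 = 44.6667; c·n₁/n = 86·86/258 = 28.6667
Stratum 2 (2015–2019): n₁ = 340, n₀ = 111, n = 451; a·n₀/n = 230·111/451 = 56.6075; c·n₁/n = 57·340/451 = 42.9712
RR_MH = (44.6667 + 56.6075) / (28.6667 + 42.9712) = 101.2742 / 71.6378 = 1.41370

1.414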